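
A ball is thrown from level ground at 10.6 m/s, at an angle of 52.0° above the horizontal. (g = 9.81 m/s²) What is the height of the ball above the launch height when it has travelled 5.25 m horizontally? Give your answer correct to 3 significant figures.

3.55 m

v_x = 10.6 cos 52.0° = 6.526 m/s, v_y0 = 10.6 sin 52.0° = 8.353 m/s.
Time to reach x = 5.25 m: t = x / v_x = 5.25 / 6.526 = 0.8045 s.
y = v_y0 t − ½ g t² = 8.353×0.8045 − 4.905×0.8045² = 3.55 m.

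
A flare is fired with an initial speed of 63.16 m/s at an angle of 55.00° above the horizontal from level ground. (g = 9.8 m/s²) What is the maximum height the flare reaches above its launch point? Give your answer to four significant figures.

136.6 m

Vertical component of launch velocity: v_y = 63.16 sin 55.00° = 51.738 m/s.
At the highest point the vertical velocity is zero, so v_y² = 2 g h_max.
h_max = (51.738)² / (2 × 9.8) = 2676.8 / 19.60 = 136.6 m.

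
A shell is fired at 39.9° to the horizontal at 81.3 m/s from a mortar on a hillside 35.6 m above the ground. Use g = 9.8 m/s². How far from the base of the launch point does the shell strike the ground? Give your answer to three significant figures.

704 m

Components: v_x = 81.3 cos 39.9° = 62.37 m/s, v_y = 81.3 sin 39.9° = 52.15 m/s.
Vertical: 0 = 35.6 + 52.15 t − ½(9.8) t² ⇒ 4.900 t² − 52.15 t − 35.6 = 0.
t = [52.15 + √(2720 + 697.8)] / 9.800 = 11.29 s.
Horizontal: R = v_x · t = 62.37 × 11.29 = 704 m.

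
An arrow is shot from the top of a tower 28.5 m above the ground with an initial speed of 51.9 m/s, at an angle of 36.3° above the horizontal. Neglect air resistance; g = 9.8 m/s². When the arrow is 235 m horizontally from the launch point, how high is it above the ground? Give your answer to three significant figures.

v_x = 51.9 cos 36.3° = 41.83 m/s, v_y0 = 51.9 sin 36.3° = 30.73 m/s.
Time to reach x = 235 m: t = x / v_x = 235 / 41.83 = 5.618 s.
y = 28.5 + v_y0 t − ½ g t² = 28.5 + 30.73×5.618 − 4.900×5.618² = 46.5 m.

46.5 m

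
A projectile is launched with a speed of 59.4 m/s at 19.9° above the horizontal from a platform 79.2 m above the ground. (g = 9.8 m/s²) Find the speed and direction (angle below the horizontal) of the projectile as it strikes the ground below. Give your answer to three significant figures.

v_x = 59.4 cos 19.9° = 55.85 m/s (constant).
|v_y| at impact = √((20.22)² + 2×9.8×79.2) = 44.29 m/s.
Speed = √(55.85² + 44.29²) = 71.3 m/s; angle = arctan(44.29/55.85) = 38.4° below horizontal.

71.3 m/s at 38.4° below the horizontal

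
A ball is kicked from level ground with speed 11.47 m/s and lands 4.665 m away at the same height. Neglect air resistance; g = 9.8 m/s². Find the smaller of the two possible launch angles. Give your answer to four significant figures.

Level-ground range: R = v₀² sin(2θ)/g ⇒ sin 2θ = R g / v₀² = 4.665×9.8/11.47² = 0.3475.
2θ = arcsin(0.3475) = 20.334° or 180° − 20.334° = 159.666°.
So θ = 10.17° or θ = 79.83°.

10.17°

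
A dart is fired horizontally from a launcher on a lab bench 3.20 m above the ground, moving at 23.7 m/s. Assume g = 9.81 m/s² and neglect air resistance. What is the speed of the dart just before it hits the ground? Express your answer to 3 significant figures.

25.0 m/s

Fall time: t = √(2 × 3.20 / 9.81) = 0.8077 s.
At impact: v_x = 23.7 m/s (unchanged), v_y = g t = 9.81 × 0.8077 = 7.924 m/s.
Speed = √(v_x² + v_y²) = √(561.7 + 62.79) = 25.0 m/s.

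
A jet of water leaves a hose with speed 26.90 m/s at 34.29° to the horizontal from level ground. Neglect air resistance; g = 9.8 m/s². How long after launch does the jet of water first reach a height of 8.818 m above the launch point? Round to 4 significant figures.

0.7771 s

v_y0 = 26.90 sin 34.29° = 15.155 m/s.
Set y = v_y0 t − ½ g t² = 8.818: 4.900 t² − 15.155 t + 8.818 = 0.
t = [15.155 ± √(229.67 − 172.83)] / 9.8 = (15.155 ± 7.5392) / 9.8, giving t = 0.7771 s or t = 2.316 s.
The jet of water is on the way up at the first time, so t = 0.7771 s.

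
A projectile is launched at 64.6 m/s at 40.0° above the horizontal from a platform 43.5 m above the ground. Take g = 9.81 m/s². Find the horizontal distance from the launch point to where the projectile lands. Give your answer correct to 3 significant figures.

Components: v_x = 64.6 cos 40.0° = 49.49 m/s, v_y = 64.6 sin 40.0° = 41.52 m/s.
Vertical: 0 = 43.5 + 41.52 t − ½(9.81) t² ⇒ 4.905 t² − 41.52 t − 43.5 = 0.
t = [41.52 + √(1724 + 853.5)] / 9.810 = 9.408 s.
Horizontal: R = v_x · t = 49.49 × 9.408 = 466 m.

466 m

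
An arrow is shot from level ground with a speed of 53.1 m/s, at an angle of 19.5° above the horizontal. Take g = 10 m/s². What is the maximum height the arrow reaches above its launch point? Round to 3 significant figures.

Vertical component of launch velocity: v_y = 53.1 sin 19.5° = 17.73 m/s.
At the highest point the vertical velocity is zero, so v_y² = 2 g h_max.
h_max = (17.73)² / (2 × 10) = 314.4 / 20.00 = 15.7 m.

15.7 m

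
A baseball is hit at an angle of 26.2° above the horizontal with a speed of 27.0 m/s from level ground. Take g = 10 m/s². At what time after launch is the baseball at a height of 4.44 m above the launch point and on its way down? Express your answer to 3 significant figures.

v_y0 = 27.0 sin 26.2° = 11.92 m/s.
Set y = v_y0 t − ½ g t² = 4.44: 5.000 t² − 11.92 t + 4.44 = 0.
t = [11.92 ± √(142.1 − 88.80)] / 10 = (11.92 ± 7.301) / 10, giving t = 0.462 s or t = 1.92 s.
On the way down corresponds to the larger root: t = 1.92 s.

1.92 s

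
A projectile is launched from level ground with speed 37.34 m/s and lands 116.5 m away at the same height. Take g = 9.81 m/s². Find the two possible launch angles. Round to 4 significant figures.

Level-ground range: R = v₀² sin(2θ)/g ⇒ sin 2θ = R g / v₀² = 116.5×9.81/37.34² = 0.8197.
2θ = arcsin(0.8197) = 55.055° or 180° − 55.055° = 124.945°.
So θ = 27.53° or θ = 62.47°.

27.53° and 62.47°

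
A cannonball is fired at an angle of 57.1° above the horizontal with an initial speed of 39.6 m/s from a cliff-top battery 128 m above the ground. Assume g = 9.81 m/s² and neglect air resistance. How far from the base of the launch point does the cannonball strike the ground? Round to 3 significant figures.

Components: v_x = 39.6 cos 57.1° = 21.51 m/s, v_y = 39.6 sin 57.1° = 33.25 m/s.
Vertical: 0 = 128 + 33.25 t − ½(9.81) t² ⇒ 4.905 t² − 33.25 t − 128 = 0.
t = [33.25 + √(1106 + 2511)] / 9.810 = 9.520 s.
Horizontal: R = v_x · t = 21.51 × 9.520 = 205 m.

205 m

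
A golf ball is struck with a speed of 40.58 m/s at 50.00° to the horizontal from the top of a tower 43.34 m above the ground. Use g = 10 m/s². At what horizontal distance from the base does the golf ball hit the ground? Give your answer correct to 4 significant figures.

Components: v_x = 40.58 cos 50.00° = 26.084 m/s, v_y = 40.58 sin 50.00° = 31.086 m/s.
Vertical: 0 = 43.34 + 31.086 t − ½(10) t² ⇒ 5.000 t² − 31.086 t − 43.34 = 0.
t = [31.086 + √(966.34 + 866.80)] / 10.00 = 7.3901 s.
Horizontal: R = v_x · t = 26.084 × 7.3901 = 192.8 m.

192.8 m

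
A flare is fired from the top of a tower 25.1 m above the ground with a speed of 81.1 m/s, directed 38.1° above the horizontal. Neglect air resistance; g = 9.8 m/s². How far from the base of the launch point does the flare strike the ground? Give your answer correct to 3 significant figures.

Components: v_x = 81.1 cos 38.1° = 63.82 m/s, v_y = 81.1 sin 38.1° = 50.04 m/s.
Vertical: 0 = 25.1 + 50.04 t − ½(9.8) t² ⇒ 4.900 t² − 50.04 t − 25.1 = 0.
t = [50.04 + √(2504 + 492.0)] / 9.800 = 10.69 s.
Horizontal: R = v_x · t = 63.82 × 10.69 = 682 m.

682 m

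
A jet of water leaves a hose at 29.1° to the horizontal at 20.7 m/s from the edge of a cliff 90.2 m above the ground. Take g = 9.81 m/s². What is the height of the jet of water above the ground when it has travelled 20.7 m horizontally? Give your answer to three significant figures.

95.3 m

v_x = 20.7 cos 29.1° = 18.09 m/s, v_y0 = 20.7 sin 29.1° = 10.07 m/s.
Time to reach x = 20.7 m: t = x / v_x = 20.7 / 18.09 = 1.144 s.
y = 90.2 + v_y0 t − ½ g t² = 90.2 + 10.07×1.144 − 4.905×1.144² = 95.3 m.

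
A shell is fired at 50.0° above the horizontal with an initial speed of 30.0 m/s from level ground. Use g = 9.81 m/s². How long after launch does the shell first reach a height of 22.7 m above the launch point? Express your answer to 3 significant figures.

v_y0 = 30.0 sin 50.0° = 22.98 m/s.
Set y = v_y0 t − ½ g t² = 22.7: 4.905 t² − 22.98 t + 22.7 = 0.
t = [22.98 ± √(528.1 − 445.4)] / 9.81 = (22.98 ± 9.094) / 9.81, giving t = 1.42 s or t = 3.27 s.
The shell is on the way up at the first time, so t = 1.42 s.

1.42 s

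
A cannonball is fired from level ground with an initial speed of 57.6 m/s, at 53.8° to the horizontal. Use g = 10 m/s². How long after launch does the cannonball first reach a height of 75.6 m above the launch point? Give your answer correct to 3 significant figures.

v_y0 = 57.6 sin 53.8° = 46.48 m/s.
Set y = v_y0 t − ½ g t² = 75.6: 5.000 t² − 46.48 t + 75.6 = 0.
t = [46.48 ± √(2160 − 1512)] / 10 = (46.48 ± 25.46) / 10, giving t = 2.10 s or t = 7.19 s.
The cannonball is on the way up at the first time, so t = 2.10 s.

2.10 s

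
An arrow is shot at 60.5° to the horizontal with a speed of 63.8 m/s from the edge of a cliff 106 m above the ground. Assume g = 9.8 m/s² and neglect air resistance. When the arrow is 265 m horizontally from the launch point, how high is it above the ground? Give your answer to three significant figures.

226 m

v_x = 63.8 cos 60.5° = 31.42 m/s, v_y0 = 63.8 sin 60.5° = 55.53 m/s.
Time to reach x = 265 m: t = x / v_x = 265 / 31.42 = 8.434 s.
y = 106 + v_y0 t − ½ g t² = 106 + 55.53×8.434 − 4.900×8.434² = 226 m.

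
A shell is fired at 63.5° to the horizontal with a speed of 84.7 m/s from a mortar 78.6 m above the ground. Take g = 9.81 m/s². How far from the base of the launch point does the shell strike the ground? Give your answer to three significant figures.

Components: v_x = 84.7 cos 63.5° = 37.79 m/s, v_y = 84.7 sin 63.5° = 75.80 m/s.
Vertical: 0 = 78.6 + 75.80 t − ½(9.81) t² ⇒ 4.905 t² − 75.80 t − 78.6 = 0.
t = [75.80 + √(5746 + 1542)] / 9.810 = 16.43 s.
Horizontal: R = v_x · t = 37.79 × 16.43 = 621 m.

621 m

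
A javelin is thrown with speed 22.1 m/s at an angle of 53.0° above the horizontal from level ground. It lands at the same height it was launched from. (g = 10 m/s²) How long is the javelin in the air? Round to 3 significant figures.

3.53 s

Vertical component: v_y = 22.1 sin 53.0° = 17.65 m/s.
For a projectile landing at launch height, time of flight is t = 2 v_y / g = 2 × 17.65 / 10 = 3.53 s.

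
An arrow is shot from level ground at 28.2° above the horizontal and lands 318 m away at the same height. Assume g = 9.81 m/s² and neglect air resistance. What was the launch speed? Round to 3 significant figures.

61.2 m/s

On level ground, R = v₀² sin(2θ) / g, so v₀ = √(R g / sin 2θ).
sin(2 × 28.2°) = 0.8329.
v₀ = √(318 × 9.81 / 0.8329) = √3745 = 61.2 m/s.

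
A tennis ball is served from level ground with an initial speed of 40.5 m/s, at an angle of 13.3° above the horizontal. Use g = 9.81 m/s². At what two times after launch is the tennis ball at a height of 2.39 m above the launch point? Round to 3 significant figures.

0.306 s and 1.59 s

v_y0 = 40.5 sin 13.3° = 9.317 m/s.
Set y = v_y0 t − ½ g t² = 2.39: 4.905 t² − 9.317 t + 2.39 = 0.
t = [9.317 ± √(86.81 − 46.89)] / 9.81 = (9.317 ± 6.318) / 9.81, giving t = 0.306 s or t = 1.59 s.
So the tennis ball is at 2.39 m at t = 0.306 s (rising) and t = 1.59 s (falling).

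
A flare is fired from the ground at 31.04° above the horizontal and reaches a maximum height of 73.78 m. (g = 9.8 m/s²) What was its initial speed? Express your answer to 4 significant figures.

73.75 m/s

At maximum height v_y = 0, so (v₀ sin θ)² = 2 g H.
v₀ sin 31.04° = √(2 × 9.8 × 73.78) = 38.027 m/s.
v₀ = 38.027 / sin 31.04° = 38.027 / 0.5156 = 73.75 m/s.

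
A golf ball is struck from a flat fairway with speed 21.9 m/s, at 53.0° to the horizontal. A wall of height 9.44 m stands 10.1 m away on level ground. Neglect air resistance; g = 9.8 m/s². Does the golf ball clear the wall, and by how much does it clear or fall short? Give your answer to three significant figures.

v_x = 21.9 cos 53.0° = 13.18 m/s; v_y0 = 21.9 sin 53.0° = 17.49 m/s.
Time to reach the wall: t = 10.1 / 13.18 = 0.7663 s.
Height at that point: y = 17.49×0.7663 − 4.900×0.7663² = 10.53 m.
That is 10.53 − 9.44 = 1.09 m above the top of the wall, so the golf ball clears it.

Yes — it clears the wall by 1.09 m.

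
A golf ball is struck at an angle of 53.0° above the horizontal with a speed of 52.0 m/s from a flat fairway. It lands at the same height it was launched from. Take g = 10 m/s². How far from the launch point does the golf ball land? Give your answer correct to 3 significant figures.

Components: v_x = 52.0 cos 53.0° = 31.29 m/s, v_y = 52.0 sin 53.0° = 41.53 m/s.
Time of flight (same landing height): t = 2 v_y / g = 2 × 41.53 / 10 = 8.306 s.
Range: R = v_x · t = 31.29 × 8.306 = 260 m.

260 m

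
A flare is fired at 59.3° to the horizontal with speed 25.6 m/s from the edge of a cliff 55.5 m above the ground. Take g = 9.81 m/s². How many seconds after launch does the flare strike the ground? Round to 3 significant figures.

6.29 s

Vertical component: v_y = 25.6 sin 59.3° = 22.01 m/s.
Taking up as positive with launch at y = 55.5 m, landing at y = 0: 0 = 55.5 + 22.01 t − ½(9.81) t².
Solving 4.905 t² − 22.01 t − 55.5 = 0 gives t = [22.01 + √(22.01² + 4·4.905·55.5)] / 9.810 = 6.29 s.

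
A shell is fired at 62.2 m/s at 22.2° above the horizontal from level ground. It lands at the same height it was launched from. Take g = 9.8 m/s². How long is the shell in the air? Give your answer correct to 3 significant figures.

Vertical component: v_y = 62.2 sin 22.2° = 23.50 m/s.
For a projectile landing at launch height, time of flight is t = 2 v_y / g = 2 × 23.50 / 9.8 = 4.80 s.

4.80 s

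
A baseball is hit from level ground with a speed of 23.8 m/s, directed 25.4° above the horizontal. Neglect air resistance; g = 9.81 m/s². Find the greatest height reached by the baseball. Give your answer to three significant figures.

5.31 m

Vertical component of launch velocity: v_y = 23.8 sin 25.4° = 10.21 m/s.
At the highest point the vertical velocity is zero, so v_y² = 2 g h_max.
h_max = (10.21)² / (2 × 9.81) = 104.2 / 19.62 = 5.31 m.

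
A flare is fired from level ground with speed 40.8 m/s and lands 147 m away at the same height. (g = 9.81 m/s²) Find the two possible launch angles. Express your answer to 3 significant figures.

30.0° and 60.0°

Level-ground range: R = v₀² sin(2θ)/g ⇒ sin 2θ = R g / v₀² = 147×9.81/40.8² = 0.8663.
2θ = arcsin(0.8663) = 60.03° or 180° − 60.03° = 119.97°.
So θ = 30.0° or θ = 60.0°.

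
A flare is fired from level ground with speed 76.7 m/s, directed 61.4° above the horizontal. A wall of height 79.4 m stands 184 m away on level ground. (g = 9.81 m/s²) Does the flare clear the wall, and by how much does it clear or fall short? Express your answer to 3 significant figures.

Yes — it clears the wall by 135 m.

v_x = 76.7 cos 61.4° = 36.72 m/s; v_y0 = 76.7 sin 61.4° = 67.34 m/s.
Time to reach the wall: t = 184 / 36.72 = 5.011 s.
Height at that point: y = 67.34×5.011 − 4.905×5.011² = 214.3 m.
That is 214.3 − 79.4 = 135 m above the top of the wall, so the flare clears it.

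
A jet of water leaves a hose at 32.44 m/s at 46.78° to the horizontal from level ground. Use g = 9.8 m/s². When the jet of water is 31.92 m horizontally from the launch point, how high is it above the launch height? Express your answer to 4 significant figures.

v_x = 32.44 cos 46.78° = 22.215 m/s, v_y0 = 32.44 sin 46.78° = 23.640 m/s.
Time to reach x = 31.92 m: t = x / v_x = 31.92 / 22.215 = 1.4369 s.
y = v_y0 t − ½ g t² = 23.640×1.4369 − 4.900×1.4369² = 23.85 m.

23.85 m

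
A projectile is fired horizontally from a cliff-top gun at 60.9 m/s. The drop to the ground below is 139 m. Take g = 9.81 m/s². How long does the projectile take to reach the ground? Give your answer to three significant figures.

5.32 s

The horizontal speed doesn't affect the fall. With v_y0 = 0, h = ½ g t².
t = √(2 × 139 / 9.81) = √28.34 = 5.32 s.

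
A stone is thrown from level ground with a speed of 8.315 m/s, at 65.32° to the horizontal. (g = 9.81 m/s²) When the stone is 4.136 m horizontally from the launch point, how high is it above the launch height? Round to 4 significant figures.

2.040 m

v_x = 8.315 cos 65.32° = 3.4719 m/s, v_y0 = 8.315 sin 65.32° = 7.5555 m/s.
Time to reach x = 4.136 m: t = x / v_x = 4.136 / 3.4719 = 1.1913 s.
y = v_y0 t − ½ g t² = 7.5555×1.1913 − 4.905×1.1913² = 2.040 m.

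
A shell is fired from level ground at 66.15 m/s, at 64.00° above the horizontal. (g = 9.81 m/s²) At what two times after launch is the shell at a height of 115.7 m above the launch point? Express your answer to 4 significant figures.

v_y0 = 66.15 sin 64.00° = 59.455 m/s.
Set y = v_y0 t − ½ g t² = 115.7: 4.905 t² − 59.455 t + 115.7 = 0.
t = [59.455 ± √(3534.9 − 2270.0)] / 9.81 = (59.455 ± 35.565) / 9.81, giving t = 2.435 s or t = 9.686 s.
So the shell is at 115.7 m at t = 2.435 s (rising) and t = 9.686 s (falling).

2.435 s and 9.686 s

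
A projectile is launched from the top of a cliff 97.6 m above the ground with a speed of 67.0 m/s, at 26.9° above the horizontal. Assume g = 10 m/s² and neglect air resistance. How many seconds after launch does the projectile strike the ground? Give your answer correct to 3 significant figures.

Vertical component: v_y = 67.0 sin 26.9° = 30.31 m/s.
Taking up as positive with launch at y = 97.6 m, landing at y = 0: 0 = 97.6 + 30.31 t − ½(10) t².
Solving 5.000 t² − 30.31 t − 97.6 = 0 gives t = [30.31 + √(30.31² + 4·5.000·97.6)] / 10.00 = 8.39 s.

8.39 s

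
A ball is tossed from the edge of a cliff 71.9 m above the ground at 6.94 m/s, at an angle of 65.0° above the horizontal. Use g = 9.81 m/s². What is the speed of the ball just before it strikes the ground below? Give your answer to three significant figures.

38.2 m/s

v_x = 6.94 cos 65.0° = 2.933 m/s is unchanged throughout.
For the vertical component, v_y² = v_y0² + 2 g h = (6.290)² + 2×9.81×71.9 = 1450, so |v_y| = 38.08 m/s.
Impact speed = √(v_x² + v_y²) = √(8.602 + 1450) = 38.2 m/s.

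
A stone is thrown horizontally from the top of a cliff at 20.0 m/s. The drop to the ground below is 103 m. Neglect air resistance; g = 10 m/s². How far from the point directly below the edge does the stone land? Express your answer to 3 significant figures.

90.8 m

Initial vertical velocity is zero, so the fall time comes from h = ½ g t²: t = √(2 × 103 / 10) = 4.539 s.
Horizontal motion is uniform at 20.0 m/s, so x = 20.0 × 4.539 = 90.8 m.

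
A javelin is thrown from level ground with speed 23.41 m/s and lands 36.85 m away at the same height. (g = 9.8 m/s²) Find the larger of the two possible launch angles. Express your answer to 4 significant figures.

69.39°

Level-ground range: R = v₀² sin(2θ)/g ⇒ sin 2θ = R g / v₀² = 36.85×9.8/23.41² = 0.6590.
2θ = arcsin(0.6590) = 41.224° or 180° − 41.224° = 138.776°.
So θ = 20.61° or θ = 69.39°.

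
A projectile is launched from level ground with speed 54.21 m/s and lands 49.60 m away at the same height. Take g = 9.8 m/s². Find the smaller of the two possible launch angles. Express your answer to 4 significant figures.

4.760°

Level-ground range: R = v₀² sin(2θ)/g ⇒ sin 2θ = R g / v₀² = 49.60×9.8/54.21² = 0.1654.
2θ = arcsin(0.1654) = 9.5205° or 180° − 9.5205° = 170.4795°.
So θ = 4.760° or θ = 85.24°.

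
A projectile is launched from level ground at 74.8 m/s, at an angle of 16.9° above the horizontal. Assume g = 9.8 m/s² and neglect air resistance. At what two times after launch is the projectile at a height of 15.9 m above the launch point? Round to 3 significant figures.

0.923 s and 3.51 s

v_y0 = 74.8 sin 16.9° = 21.74 m/s.
Set y = v_y0 t − ½ g t² = 15.9: 4.900 t² − 21.74 t + 15.9 = 0.
t = [21.74 ± √(472.6 − 311.6)] / 9.8 = (21.74 ± 12.69) / 9.8, giving t = 0.923 s or t = 3.51 s.
So the projectile is at 15.9 m at t = 0.923 s (rising) and t = 3.51 s (falling).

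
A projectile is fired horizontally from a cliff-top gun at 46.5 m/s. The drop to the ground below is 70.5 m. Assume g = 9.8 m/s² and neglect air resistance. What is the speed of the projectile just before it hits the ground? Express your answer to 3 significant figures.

59.5 m/s

Fall time: t = √(2 × 70.5 / 9.8) = 3.793 s.
At impact: v_x = 46.5 m/s (unchanged), v_y = g t = 9.8 × 3.793 = 37.17 m/s.
Speed = √(v_x² + v_y²) = √(2162 + 1382) = 59.5 m/s.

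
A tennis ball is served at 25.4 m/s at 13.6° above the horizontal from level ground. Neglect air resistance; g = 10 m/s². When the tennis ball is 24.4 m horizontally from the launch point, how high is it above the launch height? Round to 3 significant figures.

1.02 m

v_x = 25.4 cos 13.6° = 24.69 m/s, v_y0 = 25.4 sin 13.6° = 5.973 m/s.
Time to reach x = 24.4 m: t = x / v_x = 24.4 / 24.69 = 0.9883 s.
y = v_y0 t − ½ g t² = 5.973×0.9883 − 5.000×0.9883² = 1.02 m.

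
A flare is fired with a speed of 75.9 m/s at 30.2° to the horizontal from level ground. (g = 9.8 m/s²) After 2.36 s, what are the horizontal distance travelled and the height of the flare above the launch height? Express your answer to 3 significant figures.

x = 155 m, y = 62.8 m

v_x = 75.9 cos 30.2° = 65.60 m/s; v_y0 = 75.9 sin 30.2° = 38.18 m/s.
x = v_x t = 65.60 × 2.36 = 155 m.
y = v_y0 t − ½ g t² = 38.18×2.36 − 4.900×2.36² = 62.8 m.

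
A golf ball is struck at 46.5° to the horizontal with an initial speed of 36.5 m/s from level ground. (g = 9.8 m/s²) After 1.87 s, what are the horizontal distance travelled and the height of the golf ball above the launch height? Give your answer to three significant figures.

x = 47.0 m, y = 32.4 m

v_x = 36.5 cos 46.5° = 25.12 m/s; v_y0 = 36.5 sin 46.5° = 26.48 m/s.
x = v_x t = 25.12 × 1.87 = 47.0 m.
y = v_y0 t − ½ g t² = 26.48×1.87 − 4.900×1.87² = 32.4 m.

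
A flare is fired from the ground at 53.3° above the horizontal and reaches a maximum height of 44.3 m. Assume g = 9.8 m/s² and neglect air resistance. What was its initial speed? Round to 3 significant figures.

At maximum height v_y = 0, so (v₀ sin θ)² = 2 g H.
v₀ sin 53.3° = √(2 × 9.8 × 44.3) = 29.47 m/s.
v₀ = 29.47 / sin 53.3° = 29.47 / 0.8018 = 36.8 m/s.

36.8 m/s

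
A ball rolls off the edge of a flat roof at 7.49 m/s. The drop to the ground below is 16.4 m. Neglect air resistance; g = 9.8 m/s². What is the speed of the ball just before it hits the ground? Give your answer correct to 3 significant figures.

Fall time: t = √(2 × 16.4 / 9.8) = 1.829 s.
At impact: v_x = 7.49 m/s (unchanged), v_y = g t = 9.8 × 1.829 = 17.92 m/s.
Speed = √(v_x² + v_y²) = √(56.10 + 321.1) = 19.4 m/s.

19.4 m/s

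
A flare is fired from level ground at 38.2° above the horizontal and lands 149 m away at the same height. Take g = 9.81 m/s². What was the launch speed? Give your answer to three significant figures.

38.8 m/s

On level ground, R = v₀² sin(2θ) / g, so v₀ = √(R g / sin 2θ).
sin(2 × 38.2°) = 0.9720.
v₀ = √(149 × 9.81 / 0.9720) = √1504 = 38.8 m/s.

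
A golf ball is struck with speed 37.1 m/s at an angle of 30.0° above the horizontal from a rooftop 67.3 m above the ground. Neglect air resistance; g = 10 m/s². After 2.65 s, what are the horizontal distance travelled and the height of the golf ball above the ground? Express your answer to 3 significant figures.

x = 85.1 m, y = 81.3 m

v_x = 37.1 cos 30.0° = 32.13 m/s; v_y0 = 37.1 sin 30.0° = 18.55 m/s.
x = v_x t = 32.13 × 2.65 = 85.1 m.
y = 67.3 + v_y0 t − ½ g t² = 81.3 m.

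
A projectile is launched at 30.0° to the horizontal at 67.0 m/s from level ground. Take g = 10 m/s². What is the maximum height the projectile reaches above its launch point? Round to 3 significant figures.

Vertical component of launch velocity: v_y = 67.0 sin 30.0° = 33.50 m/s.
At the highest point the vertical velocity is zero, so v_y² = 2 g h_max.
h_max = (33.50)² / (2 × 10) = 1122 / 20.00 = 56.1 m.

56.1 m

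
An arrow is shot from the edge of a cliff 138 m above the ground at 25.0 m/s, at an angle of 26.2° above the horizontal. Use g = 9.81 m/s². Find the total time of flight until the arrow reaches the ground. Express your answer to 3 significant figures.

6.55 s

Vertical component: v_y = 25.0 sin 26.2° = 11.04 m/s.
Taking up as positive with launch at y = 138 m, landing at y = 0: 0 = 138 + 11.04 t − ½(9.81) t².
Solving 4.905 t² − 11.04 t − 138 = 0 gives t = [11.04 + √(11.04² + 4·4.905·138)] / 9.810 = 6.55 s.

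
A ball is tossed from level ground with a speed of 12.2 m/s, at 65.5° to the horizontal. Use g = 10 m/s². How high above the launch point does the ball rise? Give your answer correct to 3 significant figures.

6.16 m

Vertical component of launch velocity: v_y = 12.2 sin 65.5° = 11.10 m/s.
At the highest point the vertical velocity is zero, so v_y² = 2 g h_max.
h_max = (11.10)² / (2 × 10) = 123.2 / 20.00 = 6.16 m.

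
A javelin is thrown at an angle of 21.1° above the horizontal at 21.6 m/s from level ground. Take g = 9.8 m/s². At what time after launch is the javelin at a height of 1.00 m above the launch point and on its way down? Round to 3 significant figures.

v_y0 = 21.6 sin 21.1° = 7.776 m/s.
Set y = v_y0 t − ½ g t² = 1.00: 4.900 t² − 7.776 t + 1.00 = 0.
t = [7.776 ± √(60.47 − 19.60)] / 9.8 = (7.776 ± 6.393) / 9.8, giving t = 0.141 s or t = 1.45 s.
On the way down corresponds to the larger root: t = 1.45 s.

1.45 s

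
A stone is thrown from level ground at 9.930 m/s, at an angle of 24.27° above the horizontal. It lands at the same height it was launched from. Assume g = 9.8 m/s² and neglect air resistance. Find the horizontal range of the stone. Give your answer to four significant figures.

For level ground, R = v₀² sin(2θ) / g.
sin(2 × 24.27°) = sin 48.540° = 0.7494.
R = (9.930)² × 0.7494 / 9.8 = 7.540 m.

7.540 m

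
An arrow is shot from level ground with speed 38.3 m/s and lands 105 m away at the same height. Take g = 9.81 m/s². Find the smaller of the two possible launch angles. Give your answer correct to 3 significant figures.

Level-ground range: R = v₀² sin(2θ)/g ⇒ sin 2θ = R g / v₀² = 105×9.81/38.3² = 0.7022.
2θ = arcsin(0.7022) = 44.60° or 180° − 44.60° = 135.40°.
So θ = 22.3° or θ = 67.7°.

22.3°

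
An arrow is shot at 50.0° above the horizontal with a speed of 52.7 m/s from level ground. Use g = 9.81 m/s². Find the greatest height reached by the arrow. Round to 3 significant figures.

83.1 m

Vertical component of launch velocity: v_y = 52.7 sin 50.0° = 40.37 m/s.
At the highest point the vertical velocity is zero, so v_y² = 2 g h_max.
h_max = (40.37)² / (2 × 9.81) = 1630 / 19.62 = 83.1 m.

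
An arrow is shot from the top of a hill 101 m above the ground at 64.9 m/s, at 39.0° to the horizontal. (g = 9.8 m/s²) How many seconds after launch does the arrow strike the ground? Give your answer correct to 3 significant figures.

Vertical component: v_y = 64.9 sin 39.0° = 40.84 m/s.
Taking up as positive with launch at y = 101 m, landing at y = 0: 0 = 101 + 40.84 t − ½(9.8) t².
Solving 4.900 t² − 40.84 t − 101 = 0 gives t = [40.84 + √(40.84² + 4·4.900·101)] / 9.800 = 10.3 s.

10.3 s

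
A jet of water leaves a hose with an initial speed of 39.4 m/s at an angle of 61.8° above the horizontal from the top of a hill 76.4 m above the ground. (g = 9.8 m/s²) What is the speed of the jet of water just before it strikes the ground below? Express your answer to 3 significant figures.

v_x = 39.4 cos 61.8° = 18.62 m/s is unchanged throughout.
For the vertical component, v_y² = v_y0² + 2 g h = (34.72)² + 2×9.8×76.4 = 2703, so |v_y| = 51.99 m/s.
Impact speed = √(v_x² + v_y²) = √(346.7 + 2703) = 55.2 m/s.

55.2 m/s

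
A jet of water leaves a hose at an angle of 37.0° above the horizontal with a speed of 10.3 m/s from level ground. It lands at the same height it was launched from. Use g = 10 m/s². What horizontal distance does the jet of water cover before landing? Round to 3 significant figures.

10.2 m

Components: v_x = 10.3 cos 37.0° = 8.226 m/s, v_y = 10.3 sin 37.0° = 6.199 m/s.
Time of flight (same landing height): t = 2 v_y / g = 2 × 6.199 / 10 = 1.240 s.
Range: R = v_x · t = 8.226 × 1.240 = 10.2 m.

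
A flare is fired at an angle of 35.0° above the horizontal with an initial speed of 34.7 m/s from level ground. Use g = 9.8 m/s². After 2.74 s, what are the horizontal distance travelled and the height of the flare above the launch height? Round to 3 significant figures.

v_x = 34.7 cos 35.0° = 28.42 m/s; v_y0 = 34.7 sin 35.0° = 19.90 m/s.
x = v_x t = 28.42 × 2.74 = 77.9 m.
y = v_y0 t − ½ g t² = 19.90×2.74 − 4.900×2.74² = 17.7 m.

x = 77.9 m, y = 17.7 m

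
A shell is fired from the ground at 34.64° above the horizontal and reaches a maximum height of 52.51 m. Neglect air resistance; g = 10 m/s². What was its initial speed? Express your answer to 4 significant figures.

At maximum height v_y = 0, so (v₀ sin θ)² = 2 g H.
v₀ sin 34.64° = √(2 × 10 × 52.51) = 32.407 m/s.
v₀ = 32.407 / sin 34.64° = 32.407 / 0.5684 = 57.01 m/s.

57.01 m/s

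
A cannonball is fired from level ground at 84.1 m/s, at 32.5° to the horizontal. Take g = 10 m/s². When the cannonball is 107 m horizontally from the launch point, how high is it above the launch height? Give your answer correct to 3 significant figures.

56.8 m

v_x = 84.1 cos 32.5° = 70.93 m/s, v_y0 = 84.1 sin 32.5° = 45.19 m/s.
Time to reach x = 107 m: t = x / v_x = 107 / 70.93 = 1.509 s.
y = v_y0 t − ½ g t² = 45.19×1.509 − 5.000×1.509² = 56.8 m.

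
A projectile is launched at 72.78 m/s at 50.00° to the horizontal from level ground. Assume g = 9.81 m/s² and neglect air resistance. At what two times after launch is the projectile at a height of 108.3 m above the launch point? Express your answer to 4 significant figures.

v_y0 = 72.78 sin 50.00° = 55.753 m/s.
Set y = v_y0 t − ½ g t² = 108.3: 4.905 t² − 55.753 t + 108.3 = 0.
t = [55.753 ± √(3108.4 − 2124.8)] / 9.81 = (55.753 ± 31.362) / 9.81, giving t = 2.486 s or t = 8.880 s.
So the projectile is at 108.3 m at t = 2.486 s (rising) and t = 8.880 s (falling).

2.486 s and 8.880 s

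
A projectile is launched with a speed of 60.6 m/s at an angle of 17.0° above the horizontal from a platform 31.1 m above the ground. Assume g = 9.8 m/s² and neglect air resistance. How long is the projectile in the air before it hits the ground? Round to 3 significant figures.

Vertical component: v_y = 60.6 sin 17.0° = 17.72 m/s.
Taking up as positive with launch at y = 31.1 m, landing at y = 0: 0 = 31.1 + 17.72 t − ½(9.8) t².
Solving 4.900 t² − 17.72 t − 31.1 = 0 gives t = [17.72 + √(17.72² + 4·4.900·31.1)] / 9.800 = 4.91 s.

4.91 s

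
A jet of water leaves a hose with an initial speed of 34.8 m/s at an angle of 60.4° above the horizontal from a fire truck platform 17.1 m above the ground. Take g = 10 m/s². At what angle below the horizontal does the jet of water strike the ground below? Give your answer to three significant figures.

64.1°

v_x = 34.8 cos 60.4° = 17.19 m/s.
At impact |v_y| = √(v_y0² + 2 g h) = √(30.26² + 2×10×17.1) = 35.46 m/s.
Angle below horizontal = arctan(|v_y| / v_x) = arctan(35.46 / 17.19) = 64.1°.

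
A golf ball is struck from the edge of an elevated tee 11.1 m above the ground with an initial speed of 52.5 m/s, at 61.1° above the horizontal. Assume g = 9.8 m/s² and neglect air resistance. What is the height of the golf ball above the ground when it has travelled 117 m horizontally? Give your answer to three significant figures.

119 m

v_x = 52.5 cos 61.1° = 25.37 m/s, v_y0 = 52.5 sin 61.1° = 45.96 m/s.
Time to reach x = 117 m: t = x / v_x = 117 / 25.37 = 4.612 s.
y = 11.1 + v_y0 t − ½ g t² = 11.1 + 45.96×4.612 − 4.900×4.612² = 119 m.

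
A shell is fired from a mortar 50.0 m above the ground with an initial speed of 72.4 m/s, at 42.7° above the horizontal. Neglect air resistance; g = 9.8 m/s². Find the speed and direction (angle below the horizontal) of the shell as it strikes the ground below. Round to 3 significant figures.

v_x = 72.4 cos 42.7° = 53.21 m/s (constant).
|v_y| at impact = √((49.10)² + 2×9.8×50.0) = 58.23 m/s.
Speed = √(53.21² + 58.23²) = 78.9 m/s; angle = arctan(58.23/53.21) = 47.6° below horizontal.

78.9 m/s at 47.6° below the horizontal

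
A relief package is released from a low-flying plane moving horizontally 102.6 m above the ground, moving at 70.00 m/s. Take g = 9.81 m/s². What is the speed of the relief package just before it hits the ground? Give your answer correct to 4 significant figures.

Fall time: t = √(2 × 102.6 / 9.81) = 4.5736 s.
At impact: v_x = 70.00 m/s (unchanged), v_y = g t = 9.81 × 4.5736 = 44.867 m/s.
Speed = √(v_x² + v_y²) = √(4900.0 + 2013.0) = 83.14 m/s.

83.14 m/s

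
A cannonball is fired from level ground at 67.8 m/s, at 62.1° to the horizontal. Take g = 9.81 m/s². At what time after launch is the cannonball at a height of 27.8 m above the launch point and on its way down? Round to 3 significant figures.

11.7 s

v_y0 = 67.8 sin 62.1° = 59.92 m/s.
Set y = v_y0 t − ½ g t² = 27.8: 4.905 t² − 59.92 t + 27.8 = 0.
t = [59.92 ± √(3590 − 545.4)] / 9.81 = (59.92 ± 55.18) / 9.81, giving t = 0.483 s or t = 11.7 s.
On the way down corresponds to the larger root: t = 11.7 s.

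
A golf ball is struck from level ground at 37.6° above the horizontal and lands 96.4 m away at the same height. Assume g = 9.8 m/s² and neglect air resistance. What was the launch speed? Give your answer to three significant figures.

31.3 m/s

On level ground, R = v₀² sin(2θ) / g, so v₀ = √(R g / sin 2θ).
sin(2 × 37.6°) = 0.9668.
v₀ = √(96.4 × 9.8 / 0.9668) = √977.2 = 31.3 m/s.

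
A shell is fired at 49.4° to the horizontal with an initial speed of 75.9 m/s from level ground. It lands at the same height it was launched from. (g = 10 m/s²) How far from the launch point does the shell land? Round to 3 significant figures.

For level ground, R = v₀² sin(2θ) / g.
sin(2 × 49.4°) = sin 98.80° = 0.9882.
R = (75.9)² × 0.9882 / 10 = 569 m.

569 m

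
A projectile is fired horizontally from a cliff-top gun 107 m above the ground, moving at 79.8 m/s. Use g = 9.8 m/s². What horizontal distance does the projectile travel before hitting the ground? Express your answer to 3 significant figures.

Initial vertical velocity is zero, so the fall time comes from h = ½ g t²: t = √(2 × 107 / 9.8) = 4.673 s.
Horizontal motion is uniform at 79.8 m/s, so x = 79.8 × 4.673 = 373 m.

373 m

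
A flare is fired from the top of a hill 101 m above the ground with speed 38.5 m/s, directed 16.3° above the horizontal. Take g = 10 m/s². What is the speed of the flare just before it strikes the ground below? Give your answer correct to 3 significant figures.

59.2 m/s

v_x = 38.5 cos 16.3° = 36.95 m/s is unchanged throughout.
For the vertical component, v_y² = v_y0² + 2 g h = (10.81)² + 2×10×101 = 2137, so |v_y| = 46.23 m/s.
Impact speed = √(v_x² + v_y²) = √(1365 + 2137) = 59.2 m/s.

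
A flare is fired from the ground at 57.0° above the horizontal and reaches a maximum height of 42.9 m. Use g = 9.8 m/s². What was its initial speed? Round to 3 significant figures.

At maximum height v_y = 0, so (v₀ sin θ)² = 2 g H.
v₀ sin 57.0° = √(2 × 9.8 × 42.9) = 29.00 m/s.
v₀ = 29.00 / sin 57.0° = 29.00 / 0.8387 = 34.6 m/s.

34.6 m/s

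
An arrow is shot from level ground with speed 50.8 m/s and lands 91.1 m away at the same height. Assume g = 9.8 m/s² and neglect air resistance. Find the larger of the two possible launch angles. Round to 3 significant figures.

Level-ground range: R = v₀² sin(2θ)/g ⇒ sin 2θ = R g / v₀² = 91.1×9.8/50.8² = 0.3460.
2θ = arcsin(0.3460) = 20.24° or 180° − 20.24° = 159.76°.
So θ = 10.1° or θ = 79.9°.

79.9°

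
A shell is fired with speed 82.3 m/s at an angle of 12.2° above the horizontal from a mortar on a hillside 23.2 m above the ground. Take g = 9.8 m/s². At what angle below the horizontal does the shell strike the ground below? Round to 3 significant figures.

18.9°

v_x = 82.3 cos 12.2° = 80.44 m/s.
At impact |v_y| = √(v_y0² + 2 g h) = √(17.39² + 2×9.8×23.2) = 27.52 m/s.
Angle below horizontal = arctan(|v_y| / v_x) = arctan(27.52 / 80.44) = 18.9°.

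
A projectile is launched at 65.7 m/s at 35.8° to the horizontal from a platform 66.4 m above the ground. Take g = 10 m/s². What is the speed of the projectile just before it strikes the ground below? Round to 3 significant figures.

75.1 m/s

v_x = 65.7 cos 35.8° = 53.29 m/s is unchanged throughout.
For the vertical component, v_y² = v_y0² + 2 g h = (38.43)² + 2×10×66.4 = 2805, so |v_y| = 52.96 m/s.
Impact speed = √(v_x² + v_y²) = √(2840 + 2805) = 75.1 m/s.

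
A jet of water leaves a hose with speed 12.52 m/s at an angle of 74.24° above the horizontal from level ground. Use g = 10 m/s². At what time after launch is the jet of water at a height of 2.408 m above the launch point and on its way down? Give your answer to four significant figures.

v_y0 = 12.52 sin 74.24° = 12.049 m/s.
Set y = v_y0 t − ½ g t² = 2.408: 5.000 t² − 12.049 t + 2.408 = 0.
t = [12.049 ± √(145.18 − 48.160)] / 10 = (12.049 ± 9.8499) / 10, giving t = 0.2199 s or t = 2.190 s.
On the way down corresponds to the larger root: t = 2.190 s.

2.190 s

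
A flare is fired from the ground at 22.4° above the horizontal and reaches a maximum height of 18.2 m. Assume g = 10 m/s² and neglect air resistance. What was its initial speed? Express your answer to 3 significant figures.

50.1 m/s

At maximum height v_y = 0, so (v₀ sin θ)² = 2 g H.
v₀ sin 22.4° = √(2 × 10 × 18.2) = 19.08 m/s.
v₀ = 19.08 / sin 22.4° = 19.08 / 0.3811 = 50.1 m/s.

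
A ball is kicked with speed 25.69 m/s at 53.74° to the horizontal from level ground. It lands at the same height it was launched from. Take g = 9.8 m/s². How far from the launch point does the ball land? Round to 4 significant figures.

Components: v_x = 25.69 cos 53.74° = 15.194 m/s, v_y = 25.69 sin 53.74° = 20.715 m/s.
Time of flight (same landing height): t = 2 v_y / g = 2 × 20.715 / 9.8 = 4.2276 s.
Range: R = v_x · t = 15.194 × 4.2276 = 64.23 m.

64.23 m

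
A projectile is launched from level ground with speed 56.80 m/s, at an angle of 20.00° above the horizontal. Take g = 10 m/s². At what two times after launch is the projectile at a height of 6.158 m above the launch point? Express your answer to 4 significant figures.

0.3482 s and 3.537 s

v_y0 = 56.80 sin 20.00° = 19.427 m/s.
Set y = v_y0 t − ½ g t² = 6.158: 5.000 t² − 19.427 t + 6.158 = 0.
t = [19.427 ± √(377.41 − 123.16)] / 10 = (19.427 ± 15.945) / 10, giving t = 0.3482 s or t = 3.537 s.
So the projectile is at 6.158 m at t = 0.3482 s (rising) and t = 3.537 s (falling).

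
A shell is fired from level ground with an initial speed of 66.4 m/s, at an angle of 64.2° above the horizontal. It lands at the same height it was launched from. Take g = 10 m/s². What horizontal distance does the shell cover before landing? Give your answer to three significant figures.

For level ground, R = v₀² sin(2θ) / g.
sin(2 × 64.2°) = sin 128.4° = 0.7837.
R = (66.4)² × 0.7837 / 10 = 346 m.

346 m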